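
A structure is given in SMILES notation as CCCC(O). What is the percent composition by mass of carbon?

Atom tally by fragment:
  CH3 → C:1 H:3
  CH2 → C:1 H:2
  CH2 → C:1 H:2
  CH2OH → C:1 H:3 O:1
Element totals:
  C: 4
  H: 10
  O: 1
Molecular formula: C4H10O.
Molar mass = 74.123 g/mol.
Mass from C: 4 × 12.011 = 48.044 g/mol.
%C = 48.044 / 74.123 × 100 = 64.82%.

64.82%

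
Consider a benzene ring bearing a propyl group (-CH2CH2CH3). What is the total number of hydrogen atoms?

Atom tally by fragment:
  benzene ring core → C:6 H:6
  (− 1 ring H displaced by substituents)
  + CH2CH2CH3 → C:3 H:7
Element totals:
  C: 9
  H: 12

12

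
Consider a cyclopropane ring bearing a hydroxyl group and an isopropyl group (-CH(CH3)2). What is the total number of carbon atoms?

Atom tally by fragment:
  cyclopropane ring core → C:3 H:6
  (− 2 ring H displaced by substituents)
  + OH → O:1 H:1
  + CH(CH3)2 → C:3 H:7
Element totals:
  C: 6
  H: 12
  O: 1

6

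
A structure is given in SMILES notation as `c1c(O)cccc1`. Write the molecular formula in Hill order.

C6H6O

Atom tally by fragment:
  benzene ring core → C:6 H:6
  (− 1 ring H displaced by substituents)
  + OH → O:1 H:1
Element totals:
  C: 6
  H: 6
  O: 1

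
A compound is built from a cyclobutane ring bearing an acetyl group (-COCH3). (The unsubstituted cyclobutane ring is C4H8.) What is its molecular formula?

C6H10O

Atom tally by fragment:
  cyclobutane ring core → C:4 H:8
  (− 1 ring H displaced by substituents)
  + COCH3 → C:2 H:3 O:1
Element totals:
  C: 6
  H: 10
  O: 1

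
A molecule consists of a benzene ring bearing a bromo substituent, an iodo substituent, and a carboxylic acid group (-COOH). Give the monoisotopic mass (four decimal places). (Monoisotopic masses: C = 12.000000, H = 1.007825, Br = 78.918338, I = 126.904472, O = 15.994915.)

325.8439

Atom tally by fragment:
  benzene ring core → C:6 H:6
  (− 3 ring H displaced by substituents)
  + Br → Br:1
  + I → I:1
  + COOH → C:1 H:1 O:2
Element totals:
  C: 7
  H: 4
  Br: 1
  I: 1
  O: 2
Molecular formula: C7H4BrIO2.
  M = 7(12.0) + 4(1.007825) + 78.918338 + 126.904472 + 2(15.994915)
    = 84.000000 + 4.031300 + 78.918338 + 126.904472 + 31.989830 = 325.843940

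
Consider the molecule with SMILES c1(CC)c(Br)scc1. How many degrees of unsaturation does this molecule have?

3

Atom tally by fragment:
  thiophene ring core → C:4 H:4 S:1
  (− 2 ring H displaced by substituents)
  + C2H5 → C:2 H:5
  + Br → Br:1
Element totals:
  C: 6
  H: 7
  Br: 1
  S: 1
Molecular formula: C6H7BrS.
DoU = (2C + 2 + N − H − X) / 2 = (2·6 + 2 + 0 − 7 − 1) / 2 = 3.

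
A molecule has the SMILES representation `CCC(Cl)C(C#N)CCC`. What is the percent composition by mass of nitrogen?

Atom tally by fragment:
  CH3 → C:1 H:3
  CH2 → C:1 H:2
  CH(Cl) → C:1 H:1 Cl:1
  CH(CN) → C:2 H:1 N:1
  CH2 → C:1 H:2
  CH2 → C:1 H:2
  CH3 → C:1 H:3
Element totals:
  C: 8
  H: 14
  Cl: 1
  N: 1
Molecular formula: C8H14ClN.
Molar mass = 159.657 g/mol.
Mass from N: 1 × 14.007 = 14.007 g/mol.
%N = 14.007 / 159.657 × 100 = 8.77%.

8.77%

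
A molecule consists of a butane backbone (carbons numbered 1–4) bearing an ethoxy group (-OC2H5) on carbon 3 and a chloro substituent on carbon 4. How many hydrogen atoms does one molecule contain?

Atom tally by fragment:
  CH3 → C:1 H:3
  CH2 → C:1 H:2
  CH(OC2H5) → C:3 H:6 O:1
  CH2Cl → C:1 H:2 Cl:1
Element totals:
  C: 6
  H: 13
  Cl: 1
  O: 1

13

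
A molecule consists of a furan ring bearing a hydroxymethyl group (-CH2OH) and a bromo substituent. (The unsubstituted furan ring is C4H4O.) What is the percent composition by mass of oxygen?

18.08%

Atom tally by fragment:
  furan ring core → C:4 H:4 O:1
  (− 2 ring H displaced by substituents)
  + CH2OH → C:1 H:3 O:1
  + Br → Br:1
Element totals:
  C: 5
  H: 5
  Br: 1
  O: 2
Molecular formula: C5H5BrO2.
Molar mass = 176.997 g/mol.
Mass from O: 2 × 15.999 = 31.998 g/mol.
%O = 31.998 / 176.997 × 100 = 18.08%.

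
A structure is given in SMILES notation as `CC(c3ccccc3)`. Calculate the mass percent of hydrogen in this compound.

Atom tally by fragment:
  CH3 → C:1 H:3
  CH2C6H5 → C:7 H:7
Element totals:
  C: 8
  H: 10
Molecular formula: C8H10.
Molar mass = 106.168 g/mol.
Mass from H: 10 × 1.008 = 10.080 g/mol.
%H = 10.080 / 106.168 × 100 = 9.49%.

9.49%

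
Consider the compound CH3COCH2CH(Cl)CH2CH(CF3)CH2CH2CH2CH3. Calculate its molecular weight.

258.71 g/mol

Atom tally by fragment:
  CH3COCH2 → C:3 H:5 O:1
  CH(Cl) → C:1 H:1 Cl:1
  CH2 → C:1 H:2
  CH(CF3) → C:2 H:1 F:3
  CH2 → C:1 H:2
  CH2 → C:1 H:2
  CH2 → C:1 H:2
  CH3 → C:1 H:3
Element totals:
  C: 11
  H: 18
  Cl: 1
  F: 3
  O: 1
Molecular formula: C11H18ClF3O.
  M = 11(12.011) + 18(1.008) + 35.45 + 3(18.998) + 15.999
    = 132.121 + 18.144 + 35.450 + 56.994 + 15.999 = 258.708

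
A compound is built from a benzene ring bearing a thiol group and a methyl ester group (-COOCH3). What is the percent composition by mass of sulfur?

19.06%

Atom tally by fragment:
  benzene ring core → C:6 H:6
  (− 2 ring H displaced by substituents)
  + SH → S:1 H:1
  + COOCH3 → C:2 H:3 O:2
Element totals:
  C: 8
  H: 8
  O: 2
  S: 1
Molecular formula: C8H8O2S.
Molar mass = 168.210 g/mol.
Mass from S: 1 × 32.06 = 32.060 g/mol.
%S = 32.060 / 168.210 × 100 = 19.06%.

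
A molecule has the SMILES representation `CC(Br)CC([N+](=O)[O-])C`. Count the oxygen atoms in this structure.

2

Atom tally by fragment:
  CH3 → C:1 H:3
  CH(Br) → C:1 H:1 Br:1
  CH2 → C:1 H:2
  CH(NO2) → C:1 H:1 N:1 O:2
  CH3 → C:1 H:3
Element totals:
  C: 5
  H: 10
  Br: 1
  N: 1
  O: 2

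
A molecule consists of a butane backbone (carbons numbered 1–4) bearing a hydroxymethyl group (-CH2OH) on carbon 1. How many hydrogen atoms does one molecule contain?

Atom tally by fragment:
  HOCH2CH2 → C:2 H:5 O:1
  CH2 → C:1 H:2
  CH2 → C:1 H:2
  CH3 → C:1 H:3
Element totals:
  C: 5
  H: 12
  O: 1

12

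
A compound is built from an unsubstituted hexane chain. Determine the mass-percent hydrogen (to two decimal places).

Atom tally by fragment:
  CH3 → C:1 H:3
  CH2 → C:1 H:2
  CH2 → C:1 H:2
  CH2 → C:1 H:2
  CH2 → C:1 H:2
  CH3 → C:1 H:3
Element totals:
  C: 6
  H: 14
Molecular formula: C6H14.
Molar mass = 86.178 g/mol.
Mass from H: 14 × 1.008 = 14.112 g/mol.
%H = 14.112 / 86.178 × 100 = 16.38%.

16.38%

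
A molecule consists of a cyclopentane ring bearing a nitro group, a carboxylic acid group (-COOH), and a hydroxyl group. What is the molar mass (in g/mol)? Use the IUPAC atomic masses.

175.14 g/mol

Atom tally by fragment:
  cyclopentane ring core → C:5 H:10
  (− 3 ring H displaced by substituents)
  + NO2 → N:1 O:2
  + COOH → C:1 H:1 O:2
  + OH → O:1 H:1
Element totals:
  C: 6
  H: 9
  N: 1
  O: 5
Molecular formula: C6H9NO5.
  M = 6(12.011) + 9(1.008) + 14.007 + 5(15.999)
    = 72.066 + 9.072 + 14.007 + 79.995 = 175.140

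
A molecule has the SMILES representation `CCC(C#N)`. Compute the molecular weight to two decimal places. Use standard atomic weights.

69.11 g/mol

Atom tally by fragment:
  CH3 → C:1 H:3
  CH2 → C:1 H:2
  CH2CN → C:2 H:2 N:1
Element totals:
  C: 4
  H: 7
  N: 1
Molecular formula: C4H7N.
  M = 4(12.011) + 7(1.008) + 14.007
    = 48.044 + 7.056 + 14.007 = 69.107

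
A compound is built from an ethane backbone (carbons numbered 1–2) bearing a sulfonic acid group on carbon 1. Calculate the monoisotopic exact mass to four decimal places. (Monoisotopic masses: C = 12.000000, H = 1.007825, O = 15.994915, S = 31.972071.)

Atom tally by fragment:
  HO3SCH2 → C:1 H:3 S:1 O:3
  CH3 → C:1 H:3
Element totals:
  C: 2
  H: 6
  O: 3
  S: 1
Molecular formula: C2H6O3S.
  M = 2(12.0) + 6(1.007825) + 3(15.994915) + 31.972071
    = 24.000000 + 6.046950 + 47.984745 + 31.972071 = 110.003766

110.0038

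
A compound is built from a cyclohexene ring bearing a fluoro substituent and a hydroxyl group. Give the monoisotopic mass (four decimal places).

Atom tally by fragment:
  cyclohexene ring core → C:6 H:10
  (− 2 ring H displaced by substituents)
  + F → F:1
  + OH → O:1 H:1
Element totals:
  C: 6
  H: 9
  F: 1
  O: 1
Molecular formula: C6H9FO.
  M = 6(12.0) + 9(1.007825) + 18.998403 + 15.994915
    = 72.000000 + 9.070425 + 18.998403 + 15.994915 = 116.063743

116.0637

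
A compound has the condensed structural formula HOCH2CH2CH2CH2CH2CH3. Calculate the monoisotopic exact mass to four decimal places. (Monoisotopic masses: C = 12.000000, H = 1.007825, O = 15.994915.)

Element totals:
  C: 6
  H: 14
  O: 1
Molecular formula: C6H14O.
  M = 6(12.0) + 14(1.007825) + 15.994915
    = 72.000000 + 14.109550 + 15.994915 = 102.104465

102.1045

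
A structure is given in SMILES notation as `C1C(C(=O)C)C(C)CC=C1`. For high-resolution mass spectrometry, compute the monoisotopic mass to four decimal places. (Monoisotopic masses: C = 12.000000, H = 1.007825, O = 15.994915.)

138.1045

Atom tally by fragment:
  cyclohexene ring core → C:6 H:10
  (− 2 ring H displaced by substituents)
  + COCH3 → C:2 H:3 O:1
  + CH3 → C:1 H:3
Element totals:
  C: 9
  H: 14
  O: 1
Molecular formula: C9H14O.
  M = 9(12.0) + 14(1.007825) + 15.994915
    = 108.000000 + 14.109550 + 15.994915 = 138.104465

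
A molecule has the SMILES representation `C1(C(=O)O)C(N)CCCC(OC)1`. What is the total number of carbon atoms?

8

Atom tally by fragment:
  cyclohexane ring core → C:6 H:12
  (− 3 ring H displaced by substituents)
  + COOH → C:1 H:1 O:2
  + NH2 → N:1 H:2
  + OCH3 → C:1 H:3 O:1
Element totals:
  C: 8
  H: 15
  N: 1
  O: 3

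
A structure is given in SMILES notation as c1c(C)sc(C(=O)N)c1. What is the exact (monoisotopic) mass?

141.0248

Atom tally by fragment:
  thiophene ring core → C:4 H:4 S:1
  (− 2 ring H displaced by substituents)
  + CH3 → C:1 H:3
  + CONH2 → C:1 H:2 O:1 N:1
Element totals:
  C: 6
  H: 7
  N: 1
  O: 1
  S: 1
Molecular formula: C6H7NOS.
  M = 6(12.0) + 7(1.007825) + 14.003074 + 15.994915 + 31.972071
    = 72.000000 + 7.054775 + 14.003074 + 15.994915 + 31.972071 = 141.024835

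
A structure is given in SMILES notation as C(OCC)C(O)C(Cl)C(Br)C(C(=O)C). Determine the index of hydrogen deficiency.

1

Atom tally by fragment:
  C2H5OCH2 → C:3 H:7 O:1
  CH(OH) → C:1 H:2 O:1
  CH(Cl) → C:1 H:1 Cl:1
  CH(Br) → C:1 H:1 Br:1
  CH2COCH3 → C:3 H:5 O:1
Element totals:
  C: 9
  H: 16
  Br: 1
  Cl: 1
  O: 3
Molecular formula: C9H16BrClO3.
DoU = (2C + 2 + N − H − X) / 2 = (2·9 + 2 + 0 − 16 − 2) / 2 = 1.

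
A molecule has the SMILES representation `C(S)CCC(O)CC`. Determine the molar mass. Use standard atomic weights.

134.24 g/mol

Atom tally by fragment:
  HSCH2 → C:1 H:3 S:1
  CH2 → C:1 H:2
  CH2 → C:1 H:2
  CH(OH) → C:1 H:2 O:1
  CH2 → C:1 H:2
  CH3 → C:1 H:3
Element totals:
  C: 6
  H: 14
  O: 1
  S: 1
Molecular formula: C6H14OS.
  M = 6(12.011) + 14(1.008) + 15.999 + 32.06
    = 72.066 + 14.112 + 15.999 + 32.060 = 134.237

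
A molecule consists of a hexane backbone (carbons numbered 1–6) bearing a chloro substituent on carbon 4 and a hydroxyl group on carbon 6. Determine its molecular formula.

Atom tally by fragment:
  CH3 → C:1 H:3
  CH2 → C:1 H:2
  CH2 → C:1 H:2
  CH(Cl) → C:1 H:1 Cl:1
  CH2 → C:1 H:2
  CH2OH → C:1 H:3 O:1
Element totals:
  C: 6
  H: 13
  Cl: 1
  O: 1

C6H13ClO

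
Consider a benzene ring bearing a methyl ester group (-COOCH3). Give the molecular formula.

Atom tally by fragment:
  benzene ring core → C:6 H:6
  (− 1 ring H displaced by substituents)
  + COOCH3 → C:2 H:3 O:2
Element totals:
  C: 8
  H: 8
  O: 2

C8H8O2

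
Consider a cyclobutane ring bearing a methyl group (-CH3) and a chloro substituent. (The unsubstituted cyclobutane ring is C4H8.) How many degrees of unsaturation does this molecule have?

1

Atom tally by fragment:
  cyclobutane ring core → C:4 H:8
  (− 2 ring H displaced by substituents)
  + CH3 → C:1 H:3
  + Cl → Cl:1
Element totals:
  C: 5
  H: 9
  Cl: 1
Molecular formula: C5H9Cl.
DoU = (2C + 2 + N − H − X) / 2 = (2·5 + 2 + 0 − 9 − 1) / 2 = 1.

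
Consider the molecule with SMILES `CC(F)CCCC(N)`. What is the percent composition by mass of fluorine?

Atom tally by fragment:
  CH3 → C:1 H:3
  CH(F) → C:1 H:1 F:1
  CH2 → C:1 H:2
  CH2 → C:1 H:2
  CH2 → C:1 H:2
  CH2NH2 → C:1 H:4 N:1
Element totals:
  C: 6
  H: 14
  F: 1
  N: 1
Molecular formula: C6H14FN.
Molar mass = 119.183 g/mol.
Mass from F: 1 × 18.998 = 18.998 g/mol.
%F = 18.998 / 119.183 × 100 = 15.94%.

15.94%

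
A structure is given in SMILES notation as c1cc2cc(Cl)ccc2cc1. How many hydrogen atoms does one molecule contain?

Atom tally by fragment:
  naphthalene ring system core → C:10 H:8
  (− 1 ring H displaced by substituents)
  + Cl → Cl:1
Element totals:
  C: 10
  H: 7
  Cl: 1

7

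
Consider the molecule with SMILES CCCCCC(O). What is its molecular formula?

Atom tally by fragment:
  CH3 → C:1 H:3
  CH2 → C:1 H:2
  CH2 → C:1 H:2
  CH2 → C:1 H:2
  CH2 → C:1 H:2
  CH2OH → C:1 H:3 O:1
Element totals:
  C: 6
  H: 14
  O: 1

C6H14O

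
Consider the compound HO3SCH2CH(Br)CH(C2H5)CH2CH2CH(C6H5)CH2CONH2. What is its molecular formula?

C16H24BrNO4S

Element totals:
  C: 16
  H: 24
  Br: 1
  N: 1
  O: 4
  S: 1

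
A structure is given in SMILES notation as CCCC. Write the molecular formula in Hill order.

C4H10

Atom tally by fragment:
  CH3 → C:1 H:3
  CH2 → C:1 H:2
  CH2 → C:1 H:2
  CH3 → C:1 H:3
Element totals:
  C: 4
  H: 10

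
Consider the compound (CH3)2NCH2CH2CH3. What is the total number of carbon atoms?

Atom tally by fragment:
  (CH3)2NCH2 → C:3 H:8 N:1
  CH2 → C:1 H:2
  CH3 → C:1 H:3
Element totals:
  C: 5
  H: 13
  N: 1

5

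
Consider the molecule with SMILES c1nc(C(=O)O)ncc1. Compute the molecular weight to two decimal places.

124.10 g/mol

Atom tally by fragment:
  pyrimidine ring core → C:4 H:4 N:2
  (− 1 ring H displaced by substituents)
  + COOH → C:1 H:1 O:2
Element totals:
  C: 5
  H: 4
  N: 2
  O: 2
Molecular formula: C5H4N2O2.
  M = 5(12.011) + 4(1.008) + 2(14.007) + 2(15.999)
    = 60.055 + 4.032 + 28.014 + 31.998 = 124.099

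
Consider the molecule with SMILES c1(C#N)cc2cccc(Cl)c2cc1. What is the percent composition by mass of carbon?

Atom tally by fragment:
  naphthalene ring system core → C:10 H:8
  (− 2 ring H displaced by substituents)
  + CN → C:1 N:1
  + Cl → Cl:1
Element totals:
  C: 11
  H: 6
  Cl: 1
  N: 1
Molecular formula: C11H6ClN.
Molar mass = 187.626 g/mol.
Mass from C: 11 × 12.011 = 132.121 g/mol.
%C = 132.121 / 187.626 × 100 = 70.42%.

70.42%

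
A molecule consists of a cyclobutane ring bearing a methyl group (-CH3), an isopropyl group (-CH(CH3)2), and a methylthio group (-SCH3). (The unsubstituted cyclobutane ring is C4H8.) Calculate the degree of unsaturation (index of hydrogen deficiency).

Atom tally by fragment:
  cyclobutane ring core → C:4 H:8
  (− 3 ring H displaced by substituents)
  + CH3 → C:1 H:3
  + CH(CH3)2 → C:3 H:7
  + SCH3 → C:1 H:3 S:1
Element totals:
  C: 9
  H: 18
  S: 1
Molecular formula: C9H18S.
DoU = (2C + 2 + N − H − X) / 2 = (2·9 + 2 + 0 − 18 − 0) / 2 = 1.

1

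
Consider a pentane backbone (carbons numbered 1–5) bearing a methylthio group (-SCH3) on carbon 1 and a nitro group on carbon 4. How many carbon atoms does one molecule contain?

Atom tally by fragment:
  CH3SCH2 → C:2 H:5 S:1
  CH2 → C:1 H:2
  CH2 → C:1 H:2
  CH(NO2) → C:1 H:1 N:1 O:2
  CH3 → C:1 H:3
Element totals:
  C: 6
  H: 13
  N: 1
  O: 2
  S: 1

6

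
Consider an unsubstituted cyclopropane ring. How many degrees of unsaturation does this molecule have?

1

Atom tally by fragment:
  cyclopropane ring core → C:3 H:6
Element totals:
  C: 3
  H: 6
Molecular formula: C3H6.
DoU = (2C + 2 + N − H − X) / 2 = (2·3 + 2 + 0 − 6 − 0) / 2 = 1.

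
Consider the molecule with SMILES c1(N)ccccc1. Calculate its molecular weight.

93.13 g/mol

Atom tally by fragment:
  benzene ring core → C:6 H:6
  (− 1 ring H displaced by substituents)
  + NH2 → N:1 H:2
Element totals:
  C: 6
  H: 7
  N: 1
Molecular formula: C6H7N.
  M = 6(12.011) + 7(1.008) + 14.007
    = 72.066 + 7.056 + 14.007 = 93.129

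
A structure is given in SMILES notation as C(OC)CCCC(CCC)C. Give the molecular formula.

C10H22O

Atom tally by fragment:
  CH3OCH2 → C:2 H:5 O:1
  CH2 → C:1 H:2
  CH2 → C:1 H:2
  CH2 → C:1 H:2
  CH(CH2CH2CH3) → C:4 H:8
  CH3 → C:1 H:3
Element totals:
  C: 10
  H: 22
  O: 1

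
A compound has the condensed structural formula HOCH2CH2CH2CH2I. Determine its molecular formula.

C4H9IO

Atom tally by fragment:
  HOCH2 → C:1 H:3 O:1
  CH2 → C:1 H:2
  CH2 → C:1 H:2
  CH2I → C:1 H:2 I:1
Element totals:
  C: 4
  H: 9
  I: 1
  O: 1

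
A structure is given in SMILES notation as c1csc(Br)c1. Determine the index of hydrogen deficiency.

3

Atom tally by fragment:
  thiophene ring core → C:4 H:4 S:1
  (− 1 ring H displaced by substituents)
  + Br → Br:1
Element totals:
  C: 4
  H: 3
  Br: 1
  S: 1
Molecular formula: C4H3BrS.
DoU = (2C + 2 + N − H − X) / 2 = (2·4 + 2 + 0 − 3 − 1) / 2 = 3.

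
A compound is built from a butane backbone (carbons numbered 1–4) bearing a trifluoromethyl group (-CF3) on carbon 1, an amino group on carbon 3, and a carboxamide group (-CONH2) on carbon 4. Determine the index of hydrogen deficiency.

1

Atom tally by fragment:
  F3CCH2 → C:2 H:2 F:3
  CH2 → C:1 H:2
  CH(NH2) → C:1 H:3 N:1
  CH2CONH2 → C:2 H:4 O:1 N:1
Element totals:
  C: 6
  H: 11
  F: 3
  N: 2
  O: 1
Molecular formula: C6H11F3N2O.
DoU = (2C + 2 + N − H − X) / 2 = (2·6 + 2 + 2 − 11 − 3) / 2 = 1.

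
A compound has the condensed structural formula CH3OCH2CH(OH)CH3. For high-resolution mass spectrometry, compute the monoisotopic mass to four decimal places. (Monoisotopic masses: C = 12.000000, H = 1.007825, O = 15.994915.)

Element totals:
  C: 4
  H: 10
  O: 2
Molecular formula: C4H10O2.
  M = 4(12.0) + 10(1.007825) + 2(15.994915)
    = 48.000000 + 10.078250 + 31.989830 = 90.068080

90.0681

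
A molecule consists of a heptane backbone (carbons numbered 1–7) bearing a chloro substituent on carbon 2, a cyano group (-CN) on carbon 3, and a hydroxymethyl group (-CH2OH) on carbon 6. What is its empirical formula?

Atom tally by fragment:
  CH3 → C:1 H:3
  CH(Cl) → C:1 H:1 Cl:1
  CH(CN) → C:2 H:1 N:1
  CH2 → C:1 H:2
  CH2 → C:1 H:2
  CH(CH2OH) → C:2 H:4 O:1
  CH3 → C:1 H:3
Element totals:
  C: 9
  H: 16
  Cl: 1
  N: 1
  O: 1
Molecular formula: C9H16ClNO.
gcd of subscripts (9, 1, 16, 1, 1) = 1, so the empirical formula equals the molecular formula.

C9H16ClNO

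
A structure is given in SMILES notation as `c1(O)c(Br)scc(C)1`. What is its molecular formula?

C5H5BrOS

Atom tally by fragment:
  thiophene ring core → C:4 H:4 S:1
  (− 3 ring H displaced by substituents)
  + OH → O:1 H:1
  + Br → Br:1
  + CH3 → C:1 H:3
Element totals:
  C: 5
  H: 5
  Br: 1
  O: 1
  S: 1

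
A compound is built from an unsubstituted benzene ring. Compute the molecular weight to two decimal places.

78.11 g/mol

Atom tally by fragment:
  benzene ring core → C:6 H:6
Element totals:
  C: 6
  H: 6
Molecular formula: C6H6.
  M = 6(12.011) + 6(1.008)
    = 72.066 + 6.048 = 78.114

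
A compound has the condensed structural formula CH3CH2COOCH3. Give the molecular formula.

Atom tally by fragment:
  CH3 → C:1 H:3
  CH2COOCH3 → C:3 H:5 O:2
Element totals:
  C: 4
  H: 8
  O: 2

C4H8O2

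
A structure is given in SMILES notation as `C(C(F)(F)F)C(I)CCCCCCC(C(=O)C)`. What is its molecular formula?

C12H20F3IO

Atom tally by fragment:
  F3CCH2 → C:2 H:2 F:3
  CH(I) → C:1 H:1 I:1
  CH2 → C:1 H:2
  CH2 → C:1 H:2
  CH2 → C:1 H:2
  CH2 → C:1 H:2
  CH2 → C:1 H:2
  CH2 → C:1 H:2
  CH2COCH3 → C:3 H:5 O:1
Element totals:
  C: 12
  H: 20
  F: 3
  I: 1
  O: 1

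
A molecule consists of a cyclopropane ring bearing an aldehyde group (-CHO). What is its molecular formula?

C4H6O

Atom tally by fragment:
  cyclopropane ring core → C:3 H:6
  (− 1 ring H displaced by substituents)
  + CHO → C:1 H:1 O:1
Element totals:
  C: 4
  H: 6
  O: 1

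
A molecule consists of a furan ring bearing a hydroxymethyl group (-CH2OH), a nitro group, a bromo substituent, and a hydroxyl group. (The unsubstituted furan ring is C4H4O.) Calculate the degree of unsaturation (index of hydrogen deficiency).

Atom tally by fragment:
  furan ring core → C:4 H:4 O:1
  (− 4 ring H displaced by substituents)
  + CH2OH → C:1 H:3 O:1
  + NO2 → N:1 O:2
  + Br → Br:1
  + OH → O:1 H:1
Element totals:
  C: 5
  H: 4
  Br: 1
  N: 1
  O: 5
Molecular formula: C5H4BrNO5.
DoU = (2C + 2 + N − H − X) / 2 = (2·5 + 2 + 1 − 4 − 1) / 2 = 4.

4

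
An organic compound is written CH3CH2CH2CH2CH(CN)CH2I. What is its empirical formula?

Atom tally by fragment:
  CH3 → C:1 H:3
  CH2 → C:1 H:2
  CH2 → C:1 H:2
  CH2 → C:1 H:2
  CH(CN) → C:2 H:1 N:1
  CH2I → C:1 H:2 I:1
Element totals:
  C: 7
  H: 12
  I: 1
  N: 1
Molecular formula: C7H12IN.
gcd of subscripts (7, 12, 1, 1) = 1, so the empirical formula equals the molecular formula.

C7H12IN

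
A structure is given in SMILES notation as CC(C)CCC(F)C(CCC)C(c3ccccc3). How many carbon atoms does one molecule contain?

17

Atom tally by fragment:
  CH3 → C:1 H:3
  CH(CH3) → C:2 H:4
  CH2 → C:1 H:2
  CH2 → C:1 H:2
  CH(F) → C:1 H:1 F:1
  CH(CH2CH2CH3) → C:4 H:8
  CH2C6H5 → C:7 H:7
Element totals:
  C: 17
  H: 27
  F: 1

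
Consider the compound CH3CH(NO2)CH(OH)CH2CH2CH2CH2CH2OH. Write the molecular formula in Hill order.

C8H17NO4

Atom tally by fragment:
  CH3 → C:1 H:3
  CH(NO2) → C:1 H:1 N:1 O:2
  CH(OH) → C:1 H:2 O:1
  CH2 → C:1 H:2
  CH2 → C:1 H:2
  CH2 → C:1 H:2
  CH2CH2OH → C:2 H:5 O:1
Element totals:
  C: 8
  H: 17
  N: 1
  O: 4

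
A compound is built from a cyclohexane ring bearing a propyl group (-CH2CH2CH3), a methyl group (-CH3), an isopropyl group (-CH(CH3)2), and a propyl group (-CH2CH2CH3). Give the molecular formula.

Atom tally by fragment:
  cyclohexane ring core → C:6 H:12
  (− 4 ring H displaced by substituents)
  + CH2CH2CH3 → C:3 H:7
  + CH3 → C:1 H:3
  + CH(CH3)2 → C:3 H:7
  + CH2CH2CH3 → C:3 H:7
Element totals:
  C: 16
  H: 32

C16H32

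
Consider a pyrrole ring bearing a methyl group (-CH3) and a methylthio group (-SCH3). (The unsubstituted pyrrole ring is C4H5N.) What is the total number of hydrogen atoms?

9

Atom tally by fragment:
  pyrrole ring core → C:4 H:5 N:1
  (− 2 ring H displaced by substituents)
  + CH3 → C:1 H:3
  + SCH3 → C:1 H:3 S:1
Element totals:
  C: 6
  H: 9
  N: 1
  S: 1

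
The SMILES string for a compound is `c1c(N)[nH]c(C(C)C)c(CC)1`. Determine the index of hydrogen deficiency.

Atom tally by fragment:
  pyrrole ring core → C:4 H:5 N:1
  (− 3 ring H displaced by substituents)
  + NH2 → N:1 H:2
  + CH(CH3)2 → C:3 H:7
  + C2H5 → C:2 H:5
Element totals:
  C: 9
  H: 16
  N: 2
Molecular formula: C9H16N2.
DoU = (2C + 2 + N − H − X) / 2 = (2·9 + 2 + 2 − 16 − 0) / 2 = 3.

3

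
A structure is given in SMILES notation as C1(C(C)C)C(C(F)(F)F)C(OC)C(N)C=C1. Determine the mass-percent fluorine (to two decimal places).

24.02%

Atom tally by fragment:
  cyclohexene ring core → C:6 H:10
  (− 4 ring H displaced by substituents)
  + CH(CH3)2 → C:3 H:7
  + CF3 → C:1 F:3
  + OCH3 → C:1 H:3 O:1
  + NH2 → N:1 H:2
Element totals:
  C: 11
  H: 18
  F: 3
  N: 1
  O: 1
Molecular formula: C11H18F3NO.
Molar mass = 237.265 g/mol.
Mass from F: 3 × 18.998 = 56.994 g/mol.
%F = 56.994 / 237.265 × 100 = 24.02%.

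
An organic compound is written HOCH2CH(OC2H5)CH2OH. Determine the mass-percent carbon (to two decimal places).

49.98%

Atom tally by fragment:
  HOCH2 → C:1 H:3 O:1
  CH(OC2H5) → C:3 H:6 O:1
  CH2OH → C:1 H:3 O:1
Element totals:
  C: 5
  H: 12
  O: 3
Molecular formula: C5H12O3.
Molar mass = 120.148 g/mol.
Mass from C: 5 × 12.011 = 60.055 g/mol.
%C = 60.055 / 120.148 × 100 = 49.98%.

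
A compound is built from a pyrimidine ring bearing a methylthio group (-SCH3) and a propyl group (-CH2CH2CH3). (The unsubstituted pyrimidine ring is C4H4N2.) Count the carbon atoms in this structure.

Atom tally by fragment:
  pyrimidine ring core → C:4 H:4 N:2
  (− 2 ring H displaced by substituents)
  + SCH3 → C:1 H:3 S:1
  + CH2CH2CH3 → C:3 H:7
Element totals:
  C: 8
  H: 12
  N: 2
  S: 1

8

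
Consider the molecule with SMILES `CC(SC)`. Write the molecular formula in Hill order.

Atom tally by fragment:
  CH3 → C:1 H:3
  CH2SCH3 → C:2 H:5 S:1
Element totals:
  C: 3
  H: 8
  S: 1

C3H8S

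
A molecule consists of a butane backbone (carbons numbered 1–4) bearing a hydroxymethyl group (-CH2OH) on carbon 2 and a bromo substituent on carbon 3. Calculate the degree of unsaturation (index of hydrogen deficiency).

0

Atom tally by fragment:
  CH3 → C:1 H:3
  CH(CH2OH) → C:2 H:4 O:1
  CH(Br) → C:1 H:1 Br:1
  CH3 → C:1 H:3
Element totals:
  C: 5
  H: 11
  Br: 1
  O: 1
Molecular formula: C5H11BrO.
DoU = (2C + 2 + N − H − X) / 2 = (2·5 + 2 + 0 − 11 − 1) / 2 = 0.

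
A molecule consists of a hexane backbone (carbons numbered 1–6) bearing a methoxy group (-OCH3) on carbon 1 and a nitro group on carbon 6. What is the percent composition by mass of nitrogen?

Atom tally by fragment:
  CH3OCH2 → C:2 H:5 O:1
  CH2 → C:1 H:2
  CH2 → C:1 H:2
  CH2 → C:1 H:2
  CH2 → C:1 H:2
  CH2NO2 → C:1 H:2 N:1 O:2
Element totals:
  C: 7
  H: 15
  N: 1
  O: 3
Molecular formula: C7H15NO3.
Molar mass = 161.201 g/mol.
Mass from N: 1 × 14.007 = 14.007 g/mol.
%N = 14.007 / 161.201 × 100 = 8.69%.

8.69%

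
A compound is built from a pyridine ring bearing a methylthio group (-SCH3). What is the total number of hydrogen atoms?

7

Atom tally by fragment:
  pyridine ring core → C:5 H:5 N:1
  (− 1 ring H displaced by substituents)
  + SCH3 → C:1 H:3 S:1
Element totals:
  C: 6
  H: 7
  N: 1
  S: 1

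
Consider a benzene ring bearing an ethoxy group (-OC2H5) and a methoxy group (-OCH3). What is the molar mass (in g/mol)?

Atom tally by fragment:
  benzene ring core → C:6 H:6
  (− 2 ring H displaced by substituents)
  + OC2H5 → C:2 H:5 O:1
  + OCH3 → C:1 H:3 O:1
Element totals:
  C: 9
  H: 12
  O: 2
Molecular formula: C9H12O2.
  M = 9(12.011) + 12(1.008) + 2(15.999)
    = 108.099 + 12.096 + 31.998 = 152.193

152.19 g/mol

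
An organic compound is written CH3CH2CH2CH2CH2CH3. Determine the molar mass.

Element totals:
  C: 6
  H: 14
Molecular formula: C6H14.
  M = 6(12.011) + 14(1.008)
    = 72.066 + 14.112 = 86.178

86.18 g/mol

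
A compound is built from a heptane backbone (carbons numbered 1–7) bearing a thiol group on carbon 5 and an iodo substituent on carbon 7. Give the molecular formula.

Atom tally by fragment:
  CH3 → C:1 H:3
  CH2 → C:1 H:2
  CH2 → C:1 H:2
  CH2 → C:1 H:2
  CH(SH) → C:1 H:2 S:1
  CH2 → C:1 H:2
  CH2I → C:1 H:2 I:1
Element totals:
  C: 7
  H: 15
  I: 1
  S: 1

C7H15IS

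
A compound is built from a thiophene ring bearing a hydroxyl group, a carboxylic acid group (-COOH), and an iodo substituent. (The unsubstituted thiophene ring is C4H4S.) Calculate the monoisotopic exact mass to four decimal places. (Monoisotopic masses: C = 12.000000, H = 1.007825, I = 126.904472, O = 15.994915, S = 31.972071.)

Atom tally by fragment:
  thiophene ring core → C:4 H:4 S:1
  (− 3 ring H displaced by substituents)
  + OH → O:1 H:1
  + COOH → C:1 H:1 O:2
  + I → I:1
Element totals:
  C: 5
  H: 3
  I: 1
  O: 3
  S: 1
Molecular formula: C5H3IO3S.
  M = 5(12.0) + 3(1.007825) + 126.904472 + 3(15.994915) + 31.972071
    = 60.000000 + 3.023475 + 126.904472 + 47.984745 + 31.972071 = 269.884763

269.8848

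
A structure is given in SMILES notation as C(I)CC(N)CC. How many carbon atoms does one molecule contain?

5

Atom tally by fragment:
  ICH2 → C:1 H:2 I:1
  CH2 → C:1 H:2
  CH(NH2) → C:1 H:3 N:1
  CH2 → C:1 H:2
  CH3 → C:1 H:3
Element totals:
  C: 5
  H: 12
  I: 1
  N: 1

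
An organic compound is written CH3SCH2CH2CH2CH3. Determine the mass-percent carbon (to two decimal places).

Atom tally by fragment:
  CH3SCH2 → C:2 H:5 S:1
  CH2 → C:1 H:2
  CH2 → C:1 H:2
  CH3 → C:1 H:3
Element totals:
  C: 5
  H: 12
  S: 1
Molecular formula: C5H12S.
Molar mass = 104.211 g/mol.
Mass from C: 5 × 12.011 = 60.055 g/mol.
%C = 60.055 / 104.211 × 100 = 57.63%.

57.63%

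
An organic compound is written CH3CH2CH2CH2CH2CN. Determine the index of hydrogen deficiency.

Atom tally by fragment:
  CH3 → C:1 H:3
  CH2 → C:1 H:2
  CH2 → C:1 H:2
  CH2 → C:1 H:2
  CH2CN → C:2 H:2 N:1
Element totals:
  C: 6
  H: 11
  N: 1
Molecular formula: C6H11N.
DoU = (2C + 2 + N − H − X) / 2 = (2·6 + 2 + 1 − 11 − 0) / 2 = 2.

2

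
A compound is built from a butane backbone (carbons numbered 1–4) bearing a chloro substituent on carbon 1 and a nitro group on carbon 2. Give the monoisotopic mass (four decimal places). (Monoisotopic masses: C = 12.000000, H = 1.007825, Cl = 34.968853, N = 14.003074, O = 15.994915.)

Atom tally by fragment:
  ClCH2 → C:1 H:2 Cl:1
  CH(NO2) → C:1 H:1 N:1 O:2
  CH2 → C:1 H:2
  CH3 → C:1 H:3
Element totals:
  C: 4
  H: 8
  Cl: 1
  N: 1
  O: 2
Molecular formula: C4H8ClNO2.
  M = 4(12.0) + 8(1.007825) + 34.968853 + 14.003074 + 2(15.994915)
    = 48.000000 + 8.062600 + 34.968853 + 14.003074 + 31.989830 = 137.024357

137.0244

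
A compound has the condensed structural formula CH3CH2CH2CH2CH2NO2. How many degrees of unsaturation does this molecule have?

Element totals:
  C: 5
  H: 11
  N: 1
  O: 2
Molecular formula: C5H11NO2.
DoU = (2C + 2 + N − H − X) / 2 = (2·5 + 2 + 1 − 11 − 0) / 2 = 1.

1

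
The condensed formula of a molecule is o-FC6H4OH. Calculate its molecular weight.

Atom tally by fragment:
  benzene ring core → C:6 H:6
  (− 2 ring H displaced by substituents)
  + F → F:1
  + OH → O:1 H:1
Element totals:
  C: 6
  H: 5
  F: 1
  O: 1
Molecular formula: C6H5FO.
  M = 6(12.011) + 5(1.008) + 18.998 + 15.999
    = 72.066 + 5.040 + 18.998 + 15.999 = 112.103

112.10 g/mol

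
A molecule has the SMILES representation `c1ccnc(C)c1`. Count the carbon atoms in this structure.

Atom tally by fragment:
  pyridine ring core → C:5 H:5 N:1
  (− 1 ring H displaced by substituents)
  + CH3 → C:1 H:3
Element totals:
  C: 6
  H: 7
  N: 1

6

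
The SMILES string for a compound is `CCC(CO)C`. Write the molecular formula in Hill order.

C5H12O

Atom tally by fragment:
  CH3 → C:1 H:3
  CH2 → C:1 H:2
  CH(CH2OH) → C:2 H:4 O:1
  CH3 → C:1 H:3
Element totals:
  C: 5
  H: 12
  O: 1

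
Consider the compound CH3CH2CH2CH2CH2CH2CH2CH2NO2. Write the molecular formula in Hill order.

Atom tally by fragment:
  CH3 → C:1 H:3
  CH2 → C:1 H:2
  CH2 → C:1 H:2
  CH2 → C:1 H:2
  CH2 → C:1 H:2
  CH2 → C:1 H:2
  CH2 → C:1 H:2
  CH2NO2 → C:1 H:2 N:1 O:2
Element totals:
  C: 8
  H: 17
  N: 1
  O: 2

C8H17NO2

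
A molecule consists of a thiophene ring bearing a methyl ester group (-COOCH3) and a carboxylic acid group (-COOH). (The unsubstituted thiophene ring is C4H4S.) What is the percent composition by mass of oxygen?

34.37%

Atom tally by fragment:
  thiophene ring core → C:4 H:4 S:1
  (− 2 ring H displaced by substituents)
  + COOCH3 → C:2 H:3 O:2
  + COOH → C:1 H:1 O:2
Element totals:
  C: 7
  H: 6
  O: 4
  S: 1
Molecular formula: C7H6O4S.
Molar mass = 186.181 g/mol.
Mass from O: 4 × 15.999 = 63.996 g/mol.
%O = 63.996 / 186.181 × 100 = 34.37%.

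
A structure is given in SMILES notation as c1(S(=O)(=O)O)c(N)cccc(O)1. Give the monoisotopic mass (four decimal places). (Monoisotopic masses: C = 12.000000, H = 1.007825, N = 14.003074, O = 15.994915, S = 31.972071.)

Atom tally by fragment:
  benzene ring core → C:6 H:6
  (− 3 ring H displaced by substituents)
  + SO3H → S:1 O:3 H:1
  + NH2 → N:1 H:2
  + OH → O:1 H:1
Element totals:
  C: 6
  H: 7
  N: 1
  O: 4
  S: 1
Molecular formula: C6H7NO4S.
  M = 6(12.0) + 7(1.007825) + 14.003074 + 4(15.994915) + 31.972071
    = 72.000000 + 7.054775 + 14.003074 + 63.979660 + 31.972071 = 189.009580

189.0096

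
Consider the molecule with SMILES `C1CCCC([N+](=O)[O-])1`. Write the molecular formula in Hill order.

C5H9NO2

Atom tally by fragment:
  cyclopentane ring core → C:5 H:10
  (− 1 ring H displaced by substituents)
  + NO2 → N:1 O:2
Element totals:
  C: 5
  H: 9
  N: 1
  O: 2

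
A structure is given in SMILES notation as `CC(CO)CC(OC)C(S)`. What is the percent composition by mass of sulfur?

19.52%

Atom tally by fragment:
  CH3 → C:1 H:3
  CH(CH2OH) → C:2 H:4 O:1
  CH2 → C:1 H:2
  CH(OCH3) → C:2 H:4 O:1
  CH2SH → C:1 H:3 S:1
Element totals:
  C: 7
  H: 16
  O: 2
  S: 1
Molecular formula: C7H16O2S.
Molar mass = 164.263 g/mol.
Mass from S: 1 × 32.06 = 32.060 g/mol.
%S = 32.060 / 164.263 × 100 = 19.52%.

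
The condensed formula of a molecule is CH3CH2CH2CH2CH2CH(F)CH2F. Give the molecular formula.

C7H14F2

Atom tally by fragment:
  CH3 → C:1 H:3
  CH2 → C:1 H:2
  CH2 → C:1 H:2
  CH2 → C:1 H:2
  CH2 → C:1 H:2
  CH(F) → C:1 H:1 F:1
  CH2F → C:1 H:2 F:1
Element totals:
  C: 7
  H: 14
  F: 2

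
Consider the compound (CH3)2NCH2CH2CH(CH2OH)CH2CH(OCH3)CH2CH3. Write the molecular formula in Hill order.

C11H25NO2

Atom tally by fragment:
  (CH3)2NCH2 → C:3 H:8 N:1
  CH2 → C:1 H:2
  CH(CH2OH) → C:2 H:4 O:1
  CH2 → C:1 H:2
  CH(OCH3) → C:2 H:4 O:1
  CH2 → C:1 H:2
  CH3 → C:1 H:3
Element totals:
  C: 11
  H: 25
  N: 1
  O: 2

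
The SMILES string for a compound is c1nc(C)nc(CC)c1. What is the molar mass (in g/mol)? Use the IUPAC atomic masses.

Atom tally by fragment:
  pyrimidine ring core → C:4 H:4 N:2
  (− 2 ring H displaced by substituents)
  + CH3 → C:1 H:3
  + C2H5 → C:2 H:5
Element totals:
  C: 7
  H: 10
  N: 2
Molecular formula: C7H10N2.
  M = 7(12.011) + 10(1.008) + 2(14.007)
    = 84.077 + 10.080 + 28.014 = 122.171

122.17 g/mol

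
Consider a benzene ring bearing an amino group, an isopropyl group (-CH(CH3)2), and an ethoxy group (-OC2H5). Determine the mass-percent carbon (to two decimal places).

Atom tally by fragment:
  benzene ring core → C:6 H:6
  (− 3 ring H displaced by substituents)
  + NH2 → N:1 H:2
  + CH(CH3)2 → C:3 H:7
  + OC2H5 → C:2 H:5 O:1
Element totals:
  C: 11
  H: 17
  N: 1
  O: 1
Molecular formula: C11H17NO.
Molar mass = 179.263 g/mol.
Mass from C: 11 × 12.011 = 132.121 g/mol.
%C = 132.121 / 179.263 × 100 = 73.70%.

73.70%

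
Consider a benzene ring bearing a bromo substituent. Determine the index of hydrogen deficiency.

Atom tally by fragment:
  benzene ring core → C:6 H:6
  (− 1 ring H displaced by substituents)
  + Br → Br:1
Element totals:
  C: 6
  H: 5
  Br: 1
Molecular formula: C6H5Br.
DoU = (2C + 2 + N − H − X) / 2 = (2·6 + 2 + 0 − 5 − 1) / 2 = 4.

4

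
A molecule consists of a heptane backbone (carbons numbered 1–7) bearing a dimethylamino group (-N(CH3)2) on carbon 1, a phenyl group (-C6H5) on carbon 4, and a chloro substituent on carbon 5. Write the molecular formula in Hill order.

Atom tally by fragment:
  (CH3)2NCH2 → C:3 H:8 N:1
  CH2 → C:1 H:2
  CH2 → C:1 H:2
  CH(C6H5) → C:7 H:6
  CH(Cl) → C:1 H:1 Cl:1
  CH2 → C:1 H:2
  CH3 → C:1 H:3
Element totals:
  C: 15
  H: 24
  Cl: 1
  N: 1

C15H24ClN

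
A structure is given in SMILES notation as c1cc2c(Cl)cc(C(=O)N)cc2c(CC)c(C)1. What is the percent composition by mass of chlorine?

14.31%

Atom tally by fragment:
  naphthalene ring system core → C:10 H:8
  (− 4 ring H displaced by substituents)
  + Cl → Cl:1
  + CONH2 → C:1 H:2 O:1 N:1
  + C2H5 → C:2 H:5
  + CH3 → C:1 H:3
Element totals:
  C: 14
  H: 14
  Cl: 1
  N: 1
  O: 1
Molecular formula: C14H14ClNO.
Molar mass = 247.722 g/mol.
Mass from Cl: 1 × 35.45 = 35.450 g/mol.
%Cl = 35.450 / 247.722 × 100 = 14.31%.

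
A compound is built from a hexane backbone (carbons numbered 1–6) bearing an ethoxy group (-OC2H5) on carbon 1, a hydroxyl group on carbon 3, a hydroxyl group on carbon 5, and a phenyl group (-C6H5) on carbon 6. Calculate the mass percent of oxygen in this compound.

20.14%

Atom tally by fragment:
  C2H5OCH2 → C:3 H:7 O:1
  CH2 → C:1 H:2
  CH(OH) → C:1 H:2 O:1
  CH2 → C:1 H:2
  CH(OH) → C:1 H:2 O:1
  CH2C6H5 → C:7 H:7
Element totals:
  C: 14
  H: 22
  O: 3
Molecular formula: C14H22O3.
Molar mass = 238.327 g/mol.
Mass from O: 3 × 15.999 = 47.997 g/mol.
%O = 47.997 / 238.327 × 100 = 20.14%.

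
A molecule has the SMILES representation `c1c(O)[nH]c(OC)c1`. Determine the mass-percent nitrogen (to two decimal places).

Atom tally by fragment:
  pyrrole ring core → C:4 H:5 N:1
  (− 2 ring H displaced by substituents)
  + OH → O:1 H:1
  + OCH3 → C:1 H:3 O:1
Element totals:
  C: 5
  H: 7
  N: 1
  O: 2
Molecular formula: C5H7NO2.
Molar mass = 113.116 g/mol.
Mass from N: 1 × 14.007 = 14.007 g/mol.
%N = 14.007 / 113.116 × 100 = 12.38%.

12.38%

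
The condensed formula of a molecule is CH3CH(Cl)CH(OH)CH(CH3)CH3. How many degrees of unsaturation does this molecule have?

Element totals:
  C: 6
  H: 13
  Cl: 1
  O: 1
Molecular formula: C6H13ClO.
DoU = (2C + 2 + N − H − X) / 2 = (2·6 + 2 + 0 − 13 − 1) / 2 = 0.

0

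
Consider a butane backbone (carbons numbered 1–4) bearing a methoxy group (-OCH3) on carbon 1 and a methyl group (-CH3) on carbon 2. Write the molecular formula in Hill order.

Atom tally by fragment:
  CH3OCH2 → C:2 H:5 O:1
  CH(CH3) → C:2 H:4
  CH2 → C:1 H:2
  CH3 → C:1 H:3
Element totals:
  C: 6
  H: 14
  O: 1

C6H14O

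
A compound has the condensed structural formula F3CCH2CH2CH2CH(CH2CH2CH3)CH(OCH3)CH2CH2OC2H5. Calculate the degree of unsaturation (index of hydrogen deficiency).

0

Atom tally by fragment:
  F3CCH2 → C:2 H:2 F:3
  CH2 → C:1 H:2
  CH2 → C:1 H:2
  CH(CH2CH2CH3) → C:4 H:8
  CH(OCH3) → C:2 H:4 O:1
  CH2 → C:1 H:2
  CH2OC2H5 → C:3 H:7 O:1
Element totals:
  C: 14
  H: 27
  F: 3
  O: 2
Molecular formula: C14H27F3O2.
DoU = (2C + 2 + N − H − X) / 2 = (2·14 + 2 + 0 − 27 − 3) / 2 = 0.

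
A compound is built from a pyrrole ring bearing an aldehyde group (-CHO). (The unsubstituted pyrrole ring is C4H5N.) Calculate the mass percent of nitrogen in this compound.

Atom tally by fragment:
  pyrrole ring core → C:4 H:5 N:1
  (− 1 ring H displaced by substituents)
  + CHO → C:1 H:1 O:1
Element totals:
  C: 5
  H: 5
  N: 1
  O: 1
Molecular formula: C5H5NO.
Molar mass = 95.101 g/mol.
Mass from N: 1 × 14.007 = 14.007 g/mol.
%N = 14.007 / 95.101 × 100 = 14.73%.

14.73%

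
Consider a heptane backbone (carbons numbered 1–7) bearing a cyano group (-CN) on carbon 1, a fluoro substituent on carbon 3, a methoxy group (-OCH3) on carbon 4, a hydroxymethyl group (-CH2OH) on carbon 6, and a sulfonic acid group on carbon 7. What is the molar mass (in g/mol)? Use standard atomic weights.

283.31 g/mol

Atom tally by fragment:
  NCCH2 → C:2 H:2 N:1
  CH2 → C:1 H:2
  CH(F) → C:1 H:1 F:1
  CH(OCH3) → C:2 H:4 O:1
  CH2 → C:1 H:2
  CH(CH2OH) → C:2 H:4 O:1
  CH2SO3H → C:1 H:3 S:1 O:3
Element totals:
  C: 10
  H: 18
  F: 1
  N: 1
  O: 5
  S: 1
Molecular formula: C10H18FNO5S.
  M = 10(12.011) + 18(1.008) + 18.998 + 14.007 + 5(15.999) + 32.06
    = 120.110 + 18.144 + 18.998 + 14.007 + 79.995 + 32.060 = 283.314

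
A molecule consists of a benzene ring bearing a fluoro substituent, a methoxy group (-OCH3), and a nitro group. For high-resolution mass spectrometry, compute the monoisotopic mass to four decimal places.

171.0332

Atom tally by fragment:
  benzene ring core → C:6 H:6
  (− 3 ring H displaced by substituents)
  + F → F:1
  + OCH3 → C:1 H:3 O:1
  + NO2 → N:1 O:2
Element totals:
  C: 7
  H: 6
  F: 1
  N: 1
  O: 3
Molecular formula: C7H6FNO3.
  M = 7(12.0) + 6(1.007825) + 18.998403 + 14.003074 + 3(15.994915)
    = 84.000000 + 6.046950 + 18.998403 + 14.003074 + 47.984745 = 171.033172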